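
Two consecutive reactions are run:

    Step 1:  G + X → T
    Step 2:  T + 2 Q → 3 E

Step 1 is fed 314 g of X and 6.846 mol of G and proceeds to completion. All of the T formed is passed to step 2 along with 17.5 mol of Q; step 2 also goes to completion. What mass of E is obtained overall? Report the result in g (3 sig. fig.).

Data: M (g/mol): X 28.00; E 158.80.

3260 g

Step 1:
n(X) = 314.0 / 28.00 = 11.21 mol
n(G) = 6.846 mol
n/ν → X: 11.21, G: 6.846; G is limiting.
n(T) produced = (1/1) × 6.846 = 6.846 mol
Step 2:
n(T) available = 6.846 mol
n(Q) = 17.50 mol
n/ν → T: 6.846, Q: 8.750; T is limiting.
n(E) = (3/1) × 6.846 = 20.54 mol
mass = 20.54 × 158.80 = 3262 g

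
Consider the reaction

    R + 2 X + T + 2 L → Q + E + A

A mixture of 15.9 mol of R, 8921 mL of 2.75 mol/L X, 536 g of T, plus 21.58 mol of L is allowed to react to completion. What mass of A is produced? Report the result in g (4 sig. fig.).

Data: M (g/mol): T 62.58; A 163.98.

n(R) = 15.90 mol
n(X) = 2.75 × 8921/1000 = 24.53 mol
n(T) = 536.0 / 62.58 = 8.565 mol
n(L) = 21.58 mol
n/ν for R = 15.90/1 = 15.90
n/ν for X = 24.53/2 = 12.27
n/ν for T = 8.565/1 = 8.565
n/ν for L = 21.58/2 = 10.79
Smallest n/ν is T → limiting reagent.
n(A) = (1/1) × 8.565 = 8.565 mol
mass = 8.565 × 163.98 = 1404 g

1404 g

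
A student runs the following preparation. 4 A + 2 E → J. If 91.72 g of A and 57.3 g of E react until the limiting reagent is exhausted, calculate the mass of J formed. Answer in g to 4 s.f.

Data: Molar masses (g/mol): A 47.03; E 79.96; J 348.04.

124.7 g

n(A) = 91.72 / 47.03 = 1.950 mol
n(E) = 57.30 / 79.96 = 0.7166 mol
n/ν for A = 1.950/4 = 0.4875
n/ν for E = 0.7166/2 = 0.3583
Smallest n/ν is E → limiting reagent.
n(J) = (1/2) × 0.7166 = 0.3583 mol
mass = 0.3583 × 348.04 = 124.7 g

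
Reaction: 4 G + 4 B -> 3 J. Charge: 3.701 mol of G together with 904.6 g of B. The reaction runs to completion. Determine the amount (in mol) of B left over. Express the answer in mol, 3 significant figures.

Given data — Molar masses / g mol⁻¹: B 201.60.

0.786 mol

n(G) = 3.701 mol
n(B) = 904.6 / 201.60 = 4.487 mol
n/ν for G = 3.701/4 = 0.9253
n/ν for B = 4.487/4 = 1.122
Smallest n/ν is G → limiting reagent.
B consumed = (4/4) × 3.701 = 3.701 mol
B remaining = 4.487 − 3.701 = 0.7860 mol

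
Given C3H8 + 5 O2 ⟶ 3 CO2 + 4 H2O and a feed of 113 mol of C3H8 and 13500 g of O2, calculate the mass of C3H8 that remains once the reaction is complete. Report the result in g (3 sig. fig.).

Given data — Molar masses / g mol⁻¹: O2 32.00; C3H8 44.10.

1260 g

n(C3H8) = 113.0 mol
n(O2) = 13500 / 32.00 = 421.9 mol
n/ν → C3H8: 113.0, O2: 84.38; O2 is limiting.
C3H8 consumed = (1/5) × 421.9 = 84.38 mol
C3H8 remaining = 113.0 − 84.38 = 28.62 mol
mass = 28.62 × 44.10 = 1262 g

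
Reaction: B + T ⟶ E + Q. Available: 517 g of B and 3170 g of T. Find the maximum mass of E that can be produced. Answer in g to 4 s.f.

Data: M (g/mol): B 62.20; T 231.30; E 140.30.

1166 g

n(B) = 517.0 / 62.20 = 8.312 mol
n(T) = 3170 / 231.30 = 13.71 mol
n/ν for B = 8.312/1 = 8.312
n/ν for T = 13.71/1 = 13.71
Smallest n/ν is B → limiting reagent.
n(E) = (1/1) × 8.312 = 8.312 mol
mass = 8.312 × 140.30 = 1166 g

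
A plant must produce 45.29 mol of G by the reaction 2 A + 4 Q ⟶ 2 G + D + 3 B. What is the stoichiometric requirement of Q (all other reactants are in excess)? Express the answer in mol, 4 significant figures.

90.58 mol

n(G) = 45.29 mol
n(Q) = (4/2) × 45.29 = 90.58 mol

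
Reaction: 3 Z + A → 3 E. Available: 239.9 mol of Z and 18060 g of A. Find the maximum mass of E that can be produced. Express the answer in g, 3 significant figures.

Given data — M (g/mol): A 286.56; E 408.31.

n(Z) = 239.9 mol
n(A) = 18060 / 286.56 = 63.02 mol
n/ν → Z: 79.97, A: 63.02; A is limiting.
n(E) = (3/1) × 63.02 = 189.1 mol
mass = 189.1 × 408.31 = 77210 g

77200 g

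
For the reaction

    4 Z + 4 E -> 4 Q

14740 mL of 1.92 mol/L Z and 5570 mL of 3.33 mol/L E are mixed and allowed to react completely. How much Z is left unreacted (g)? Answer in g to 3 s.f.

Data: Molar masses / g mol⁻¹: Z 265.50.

n(Z) = 1.92 × 14740/1000 = 28.30 mol
n(E) = 3.33 × 5570/1000 = 18.55 mol
n/ν for Z = 28.30/4 = 7.075
n/ν for E = 18.55/4 = 4.638
Smallest n/ν is E → limiting reagent.
Z consumed = (4/4) × 18.55 = 18.55 mol
Z remaining = 28.30 − 18.55 = 9.750 mol
mass = 9.750 × 265.50 = 2589 g

2590 g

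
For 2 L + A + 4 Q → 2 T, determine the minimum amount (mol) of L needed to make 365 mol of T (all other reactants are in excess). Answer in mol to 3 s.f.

365 mol

n(T) = 365.0 mol
n(L) = (2/2) × 365.0 = 365.0 mol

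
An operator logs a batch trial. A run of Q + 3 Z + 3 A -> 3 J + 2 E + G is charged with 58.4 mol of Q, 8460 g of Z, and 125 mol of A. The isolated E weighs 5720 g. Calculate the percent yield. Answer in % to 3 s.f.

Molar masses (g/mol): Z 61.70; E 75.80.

n(Q) = 58.40 mol
n(Z) = 8460 / 61.70 = 137.1 mol
n(A) = 125.0 mol
n/ν → Q: 58.40, Z: 45.70, A: 41.67; A is limiting.
theoretical n(E) = (2/3) × 125.0 = 83.33 mol → 6316 g
% yield = 5720 / 6316 × 100 = 90.56 %

90.6 %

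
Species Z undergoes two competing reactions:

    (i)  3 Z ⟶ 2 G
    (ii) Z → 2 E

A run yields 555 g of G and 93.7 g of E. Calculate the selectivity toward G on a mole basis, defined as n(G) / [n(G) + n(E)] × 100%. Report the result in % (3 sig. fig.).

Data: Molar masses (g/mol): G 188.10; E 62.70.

n(G) = 555 / 188.10 = 2.951 mol
n(E) = 93.7 / 62.70 = 1.494 mol
selectivity = 2.951/(2.951+1.494) × 100 = 66.39 %

66.4 %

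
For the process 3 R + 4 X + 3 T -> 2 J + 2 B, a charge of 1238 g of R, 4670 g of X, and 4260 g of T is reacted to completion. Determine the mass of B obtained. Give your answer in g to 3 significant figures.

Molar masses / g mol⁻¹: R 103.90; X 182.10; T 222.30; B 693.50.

5510 g

n(R) = 1238 / 103.90 = 11.92 mol
n(X) = 4670 / 182.10 = 25.65 mol
n(T) = 4260 / 222.30 = 19.16 mol
n/ν for R = 11.92/3 = 3.973
n/ν for X = 25.65/4 = 6.413
n/ν for T = 19.16/3 = 6.387
Smallest n/ν is R → limiting reagent.
n(B) = (2/3) × 11.92 = 7.947 mol
mass = 7.947 × 693.50 = 5511 g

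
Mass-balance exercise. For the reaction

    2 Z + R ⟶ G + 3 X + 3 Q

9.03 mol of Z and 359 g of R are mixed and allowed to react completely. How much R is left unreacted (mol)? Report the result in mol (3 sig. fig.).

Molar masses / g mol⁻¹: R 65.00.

n(Z) = 9.030 mol
n(R) = 359.0 / 65.00 = 5.523 mol
n/ν for Z = 9.030/2 = 4.515
n/ν for R = 5.523/1 = 5.523
Smallest n/ν is Z → limiting reagent.
R consumed = (1/2) × 9.030 = 4.515 mol
R remaining = 5.523 − 4.515 = 1.008 mol

1.01 mol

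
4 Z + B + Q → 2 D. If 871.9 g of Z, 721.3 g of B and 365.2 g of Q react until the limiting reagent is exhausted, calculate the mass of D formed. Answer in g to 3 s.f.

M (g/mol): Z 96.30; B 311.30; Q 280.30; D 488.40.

n(Z) = 871.9 / 96.30 = 9.054 mol
n(B) = 721.3 / 311.30 = 2.317 mol
n(Q) = 365.2 / 280.30 = 1.303 mol
n/ν → Z: 2.264, B: 2.317, Q: 1.303; Q is limiting.
n(D) = (2/1) × 1.303 = 2.606 mol
mass = 2.606 × 488.40 = 1273 g

1270 g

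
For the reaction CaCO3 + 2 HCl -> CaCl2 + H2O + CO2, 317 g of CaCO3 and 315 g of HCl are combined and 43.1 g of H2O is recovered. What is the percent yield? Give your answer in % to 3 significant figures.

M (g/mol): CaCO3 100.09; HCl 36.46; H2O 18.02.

75.5 %

n(CaCO3) = 317.0 / 100.09 = 3.167 mol
n(HCl) = 315.0 / 36.46 = 8.640 mol
n/ν for CaCO3 = 3.167/1 = 3.167
n/ν for HCl = 8.640/2 = 4.320
Smallest n/ν is CaCO3 → limiting reagent.
theoretical n(H2O) = (1/1) × 3.167 = 3.167 mol → 57.07 g
% yield = 43.1 / 57.07 × 100 = 75.52 %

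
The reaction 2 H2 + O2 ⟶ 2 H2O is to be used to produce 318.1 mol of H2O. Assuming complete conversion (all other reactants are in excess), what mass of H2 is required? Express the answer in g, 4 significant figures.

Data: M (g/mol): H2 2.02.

642.6 g

n(H2O) = 318.1 mol
n(H2) = (2/2) × 318.1 = 318.1 mol
mass = 318.1 × 2.02 = 642.6 g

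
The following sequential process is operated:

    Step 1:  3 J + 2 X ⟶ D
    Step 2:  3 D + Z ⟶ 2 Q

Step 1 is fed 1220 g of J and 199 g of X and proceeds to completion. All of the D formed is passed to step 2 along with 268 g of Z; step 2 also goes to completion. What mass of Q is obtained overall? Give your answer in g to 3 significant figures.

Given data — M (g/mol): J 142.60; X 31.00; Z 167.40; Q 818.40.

Step 1:
n(J) = 1220 / 142.60 = 8.555 mol
n(X) = 199.0 / 31.00 = 6.419 mol
n/ν for J = 8.555/3 = 2.852
n/ν for X = 6.419/2 = 3.210
Smallest n/ν is J → limiting reagent.
n(D) produced = (1/3) × 8.555 = 2.852 mol
Step 2:
n(D) available = 2.852 mol
n(Z) = 268.0 / 167.40 = 1.601 mol
n/ν for D = 2.852/3 = 0.9507
n/ν for Z = 1.601/1 = 1.601
Smallest n/ν is D → limiting reagent.
n(Q) = (2/3) × 2.852 = 1.901 mol
mass = 1.901 × 818.40 = 1556 g

1560 g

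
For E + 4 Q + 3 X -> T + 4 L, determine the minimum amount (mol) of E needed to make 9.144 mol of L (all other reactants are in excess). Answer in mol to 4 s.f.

2.286 mol

n(L) = 9.144 mol
n(E) = (1/4) × 9.144 = 2.286 mol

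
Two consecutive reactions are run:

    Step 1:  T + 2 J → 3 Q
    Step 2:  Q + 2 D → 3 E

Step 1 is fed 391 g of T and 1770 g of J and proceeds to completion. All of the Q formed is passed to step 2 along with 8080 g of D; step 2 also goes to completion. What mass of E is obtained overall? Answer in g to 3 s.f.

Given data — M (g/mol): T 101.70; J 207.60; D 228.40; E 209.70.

7260 g

Step 1:
n(T) = 391.0 / 101.70 = 3.845 mol
n(J) = 1770 / 207.60 = 8.526 mol
n/ν for T = 3.845/1 = 3.845
n/ν for J = 8.526/2 = 4.263
Smallest n/ν is T → limiting reagent.
n(Q) produced = (3/1) × 3.845 = 11.54 mol
Step 2:
n(Q) available = 11.54 mol
n(D) = 8080 / 228.40 = 35.38 mol
n/ν for Q = 11.54/1 = 11.54
n/ν for D = 35.38/2 = 17.69
Smallest n/ν is Q → limiting reagent.
n(E) = (3/1) × 11.54 = 34.62 mol
mass = 34.62 × 209.70 = 7260 g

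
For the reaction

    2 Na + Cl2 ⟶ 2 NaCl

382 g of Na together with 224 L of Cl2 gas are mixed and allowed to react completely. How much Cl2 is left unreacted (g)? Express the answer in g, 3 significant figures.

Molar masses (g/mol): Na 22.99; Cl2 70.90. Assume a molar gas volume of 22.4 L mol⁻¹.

n(Na) = 382.0 / 22.99 = 16.62 mol
n(Cl2) = 224.0 / 22.4 = 10.00 mol
n/ν for Na = 16.62/2 = 8.310
n/ν for Cl2 = 10.00/1 = 10.00
Smallest n/ν is Na → limiting reagent.
Cl2 consumed = (1/2) × 16.62 = 8.310 mol
Cl2 remaining = 10.00 − 8.310 = 1.690 mol
mass = 1.690 × 70.90 = 119.8 g

120 g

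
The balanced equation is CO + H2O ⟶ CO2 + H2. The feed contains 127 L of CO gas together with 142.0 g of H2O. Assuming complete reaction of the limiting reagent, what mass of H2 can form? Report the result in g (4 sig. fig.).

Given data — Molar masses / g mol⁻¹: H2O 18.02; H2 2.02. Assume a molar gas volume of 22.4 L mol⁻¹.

11.45 g

n(CO) = 127.0 / 22.4 = 5.670 mol
n(H2O) = 142.0 / 18.02 = 7.880 mol
n/ν for CO = 5.670/1 = 5.670
n/ν for H2O = 7.880/1 = 7.880
Smallest n/ν is CO → limiting reagent.
n(H2) = (1/1) × 5.670 = 5.670 mol
mass = 5.670 × 2.02 = 11.45 g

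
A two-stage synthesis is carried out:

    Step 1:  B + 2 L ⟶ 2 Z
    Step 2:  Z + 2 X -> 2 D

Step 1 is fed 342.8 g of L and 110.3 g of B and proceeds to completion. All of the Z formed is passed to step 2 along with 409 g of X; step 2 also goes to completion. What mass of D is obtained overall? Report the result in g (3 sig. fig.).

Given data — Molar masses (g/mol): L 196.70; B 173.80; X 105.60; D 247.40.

Step 1:
n(L) = 342.8 / 196.70 = 1.743 mol
n(B) = 110.3 / 173.80 = 0.6346 mol
n/ν → L: 0.8715, B: 0.6346; B is limiting.
n(Z) produced = (2/1) × 0.6346 = 1.269 mol
Step 2:
n(Z) available = 1.269 mol
n(X) = 409.0 / 105.60 = 3.873 mol
n/ν → Z: 1.269, X: 1.937; Z is limiting.
n(D) = (2/1) × 1.269 = 2.538 mol
mass = 2.538 × 247.40 = 627.9 g

628 g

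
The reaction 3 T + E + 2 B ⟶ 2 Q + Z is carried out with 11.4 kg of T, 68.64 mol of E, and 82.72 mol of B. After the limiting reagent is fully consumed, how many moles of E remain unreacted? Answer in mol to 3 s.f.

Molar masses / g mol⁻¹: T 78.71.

n(T) = 11.40×1000 / 78.71 = 144.8 mol
n(E) = 68.64 mol
n(B) = 82.72 mol
n/ν for T = 144.8/3 = 48.27
n/ν for E = 68.64/1 = 68.64
n/ν for B = 82.72/2 = 41.36
Smallest n/ν is B → limiting reagent.
E consumed = (1/2) × 82.72 = 41.36 mol
E remaining = 68.64 − 41.36 = 27.28 mol

27.3 mol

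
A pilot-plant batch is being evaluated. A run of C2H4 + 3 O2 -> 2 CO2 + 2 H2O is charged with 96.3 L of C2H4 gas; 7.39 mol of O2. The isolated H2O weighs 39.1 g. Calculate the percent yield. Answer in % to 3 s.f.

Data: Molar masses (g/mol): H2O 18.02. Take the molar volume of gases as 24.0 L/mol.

44.0 %

n(C2H4) = 96.30 / 24.0 = 4.013 mol
n(O2) = 7.390 mol
n/ν for C2H4 = 4.013/1 = 4.013
n/ν for O2 = 7.390/3 = 2.463
Smallest n/ν is O2 → limiting reagent.
theoretical n(H2O) = (2/3) × 7.390 = 4.927 mol → 88.78 g
% yield = 39.1 / 88.78 × 100 = 44.04 %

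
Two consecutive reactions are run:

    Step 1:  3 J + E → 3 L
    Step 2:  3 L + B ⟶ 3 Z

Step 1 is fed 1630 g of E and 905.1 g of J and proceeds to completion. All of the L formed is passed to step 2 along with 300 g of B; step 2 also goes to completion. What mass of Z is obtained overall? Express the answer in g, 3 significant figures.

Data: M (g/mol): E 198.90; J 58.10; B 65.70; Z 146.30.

2000 g

Step 1:
n(E) = 1630 / 198.90 = 8.195 mol
n(J) = 905.1 / 58.10 = 15.58 mol
n/ν → E: 8.195, J: 5.193; J is limiting.
n(L) produced = (3/3) × 15.58 = 15.58 mol
Step 2:
n(L) available = 15.58 mol
n(B) = 300.0 / 65.70 = 4.566 mol
n/ν → L: 5.193, B: 4.566; B is limiting.
n(Z) = (3/1) × 4.566 = 13.70 mol
mass = 13.70 × 146.30 = 2004 g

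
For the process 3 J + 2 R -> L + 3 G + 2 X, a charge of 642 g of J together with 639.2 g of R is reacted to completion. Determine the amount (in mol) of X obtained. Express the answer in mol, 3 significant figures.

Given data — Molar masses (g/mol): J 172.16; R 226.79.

2.49 mol

n(J) = 642.0 / 172.16 = 3.729 mol
n(R) = 639.2 / 226.79 = 2.818 mol
n/ν → J: 1.243, R: 1.409; J is limiting.
n(X) = (2/3) × 3.729 = 2.486 mol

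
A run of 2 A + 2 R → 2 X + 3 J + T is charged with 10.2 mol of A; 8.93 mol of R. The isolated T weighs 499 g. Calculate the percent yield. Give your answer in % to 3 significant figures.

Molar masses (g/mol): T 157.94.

70.8 %

n(A) = 10.20 mol
n(R) = 8.930 mol
n/ν for A = 10.20/2 = 5.100
n/ν for R = 8.930/2 = 4.465
Smallest n/ν is R → limiting reagent.
theoretical n(T) = (1/2) × 8.930 = 4.465 mol → 705.2 g
% yield = 499 / 705.2 × 100 = 70.76 %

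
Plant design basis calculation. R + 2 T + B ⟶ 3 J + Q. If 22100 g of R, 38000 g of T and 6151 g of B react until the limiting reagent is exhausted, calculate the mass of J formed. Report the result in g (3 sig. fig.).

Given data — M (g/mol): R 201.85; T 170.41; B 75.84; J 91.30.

n(R) = 22100 / 201.85 = 109.5 mol
n(T) = 38000 / 170.41 = 223.0 mol
n(B) = 6151 / 75.84 = 81.10 mol
n/ν for R = 109.5/1 = 109.5
n/ν for T = 223.0/2 = 111.5
n/ν for B = 81.10/1 = 81.10
Smallest n/ν is B → limiting reagent.
n(J) = (3/1) × 81.10 = 243.3 mol
mass = 243.3 × 91.30 = 22210 g

22200 g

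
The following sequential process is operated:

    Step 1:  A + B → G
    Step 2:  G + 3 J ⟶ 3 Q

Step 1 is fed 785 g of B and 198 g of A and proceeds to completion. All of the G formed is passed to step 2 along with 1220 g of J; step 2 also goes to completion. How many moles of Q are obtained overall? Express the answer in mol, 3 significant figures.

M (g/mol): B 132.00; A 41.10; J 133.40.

9.15 mol

Step 1:
n(B) = 785.0 / 132.00 = 5.947 mol
n(A) = 198.0 / 41.10 = 4.818 mol
n/ν → B: 5.947, A: 4.818; A is limiting.
n(G) produced = (1/1) × 4.818 = 4.818 mol
Step 2:
n(G) available = 4.818 mol
n(J) = 1220 / 133.40 = 9.145 mol
n/ν → G: 4.818, J: 3.048; J is limiting.
n(Q) = (3/3) × 9.145 = 9.145 mol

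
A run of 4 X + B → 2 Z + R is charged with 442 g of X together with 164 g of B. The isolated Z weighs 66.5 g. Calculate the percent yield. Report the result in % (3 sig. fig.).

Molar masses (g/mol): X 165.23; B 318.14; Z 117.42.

n(X) = 442.0 / 165.23 = 2.675 mol
n(B) = 164.0 / 318.14 = 0.5155 mol
n/ν for X = 2.675/4 = 0.6688
n/ν for B = 0.5155/1 = 0.5155
Smallest n/ν is B → limiting reagent.
theoretical n(Z) = (2/1) × 0.5155 = 1.031 mol → 121.1 g
% yield = 66.5 / 121.1 × 100 = 54.91 %

54.9 %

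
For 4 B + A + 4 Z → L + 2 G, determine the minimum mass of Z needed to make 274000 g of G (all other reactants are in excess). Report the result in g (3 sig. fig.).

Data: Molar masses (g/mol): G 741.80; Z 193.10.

n(G) = 274000 / 741.80 = 369.4 mol
n(Z) = (4/2) × 369.4 = 738.8 mol
mass = 738.8 × 193.10 = 142700 g

143000 g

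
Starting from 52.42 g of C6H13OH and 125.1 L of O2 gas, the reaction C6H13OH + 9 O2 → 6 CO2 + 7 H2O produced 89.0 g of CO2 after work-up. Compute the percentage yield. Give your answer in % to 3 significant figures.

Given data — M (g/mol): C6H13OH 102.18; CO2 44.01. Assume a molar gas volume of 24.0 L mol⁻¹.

65.7 %

n(C6H13OH) = 52.42 / 102.18 = 0.5130 mol
n(O2) = 125.1 / 24.0 = 5.213 mol
n/ν for C6H13OH = 0.5130/1 = 0.5130
n/ν for O2 = 5.213/9 = 0.5792
Smallest n/ν is C6H13OH → limiting reagent.
theoretical n(CO2) = (6/1) × 0.5130 = 3.078 mol → 135.5 g
% yield = 89.0 / 135.5 × 100 = 65.68 %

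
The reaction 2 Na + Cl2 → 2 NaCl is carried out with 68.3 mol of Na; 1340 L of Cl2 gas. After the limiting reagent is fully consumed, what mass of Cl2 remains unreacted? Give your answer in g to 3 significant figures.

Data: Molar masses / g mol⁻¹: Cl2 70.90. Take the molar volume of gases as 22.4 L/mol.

n(Na) = 68.30 mol
n(Cl2) = 1340 / 22.4 = 59.82 mol
n/ν for Na = 68.30/2 = 34.15
n/ν for Cl2 = 59.82/1 = 59.82
Smallest n/ν is Na → limiting reagent.
Cl2 consumed = (1/2) × 68.30 = 34.15 mol
Cl2 remaining = 59.82 − 34.15 = 25.67 mol
mass = 25.67 × 70.90 = 1820 g

1820 g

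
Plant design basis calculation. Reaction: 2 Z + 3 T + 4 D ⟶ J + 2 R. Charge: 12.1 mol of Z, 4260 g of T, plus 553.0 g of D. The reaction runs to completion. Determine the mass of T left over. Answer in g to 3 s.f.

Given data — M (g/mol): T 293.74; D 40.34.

1240 g

n(Z) = 12.10 mol
n(T) = 4260 / 293.74 = 14.50 mol
n(D) = 553.0 / 40.34 = 13.71 mol
n/ν for Z = 12.10/2 = 6.050
n/ν for T = 14.50/3 = 4.833
n/ν for D = 13.71/4 = 3.428
Smallest n/ν is D → limiting reagent.
T consumed = (3/4) × 13.71 = 10.28 mol
T remaining = 14.50 − 10.28 = 4.220 mol
mass = 4.220 × 293.74 = 1240 g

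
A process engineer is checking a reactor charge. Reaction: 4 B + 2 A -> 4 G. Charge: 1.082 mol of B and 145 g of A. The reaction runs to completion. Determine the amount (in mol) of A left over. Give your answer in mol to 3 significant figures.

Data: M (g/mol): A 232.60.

n(B) = 1.082 mol
n(A) = 145.0 / 232.60 = 0.6234 mol
n/ν → B: 0.2705, A: 0.3117; B is limiting.
A consumed = (2/4) × 1.082 = 0.5410 mol
A remaining = 0.6234 − 0.5410 = 0.08240 mol

0.0824 mol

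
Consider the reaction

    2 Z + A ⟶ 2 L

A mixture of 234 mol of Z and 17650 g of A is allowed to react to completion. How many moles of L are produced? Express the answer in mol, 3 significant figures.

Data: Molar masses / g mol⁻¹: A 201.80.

n(Z) = 234.0 mol
n(A) = 17650 / 201.80 = 87.46 mol
n/ν for Z = 234.0/2 = 117.0
n/ν for A = 87.46/1 = 87.46
Smallest n/ν is A → limiting reagent.
n(L) = (2/1) × 87.46 = 174.9 mol

175 mol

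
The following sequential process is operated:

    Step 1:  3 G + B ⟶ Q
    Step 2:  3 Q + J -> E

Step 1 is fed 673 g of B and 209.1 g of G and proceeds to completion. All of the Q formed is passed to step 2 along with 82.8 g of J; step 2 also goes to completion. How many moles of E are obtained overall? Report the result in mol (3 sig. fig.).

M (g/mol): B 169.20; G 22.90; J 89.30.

Step 1:
n(B) = 673.0 / 169.20 = 3.978 mol
n(G) = 209.1 / 22.90 = 9.131 mol
n/ν for B = 3.978/1 = 3.978
n/ν for G = 9.131/3 = 3.044
Smallest n/ν is G → limiting reagent.
n(Q) produced = (1/3) × 9.131 = 3.044 mol
Step 2:
n(Q) available = 3.044 mol
n(J) = 82.80 / 89.30 = 0.9272 mol
n/ν for Q = 3.044/3 = 1.015
n/ν for J = 0.9272/1 = 0.9272
Smallest n/ν is J → limiting reagent.
n(E) = (1/1) × 0.9272 = 0.9272 mol

0.927 mol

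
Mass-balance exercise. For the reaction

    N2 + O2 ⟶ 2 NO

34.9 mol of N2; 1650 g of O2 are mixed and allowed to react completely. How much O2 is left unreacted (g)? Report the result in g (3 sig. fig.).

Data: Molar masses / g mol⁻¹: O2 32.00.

n(N2) = 34.90 mol
n(O2) = 1650 / 32.00 = 51.56 mol
n/ν for N2 = 34.90/1 = 34.90
n/ν for O2 = 51.56/1 = 51.56
Smallest n/ν is N2 → limiting reagent.
O2 consumed = (1/1) × 34.90 = 34.90 mol
O2 remaining = 51.56 − 34.90 = 16.66 mol
mass = 16.66 × 32.00 = 533.1 g

533 g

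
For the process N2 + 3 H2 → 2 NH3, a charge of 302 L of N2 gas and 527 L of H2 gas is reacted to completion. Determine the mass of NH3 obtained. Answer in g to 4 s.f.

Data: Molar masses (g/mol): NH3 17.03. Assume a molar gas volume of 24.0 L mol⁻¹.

249.3 g

n(N2) = 302.0 / 24.0 = 12.58 mol
n(H2) = 527.0 / 24.0 = 21.96 mol
n/ν → N2: 12.58, H2: 7.320; H2 is limiting.
n(NH3) = (2/3) × 21.96 = 14.64 mol
mass = 14.64 × 17.03 = 249.3 g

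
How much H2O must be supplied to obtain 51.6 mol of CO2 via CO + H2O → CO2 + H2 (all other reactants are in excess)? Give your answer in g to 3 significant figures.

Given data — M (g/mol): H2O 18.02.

930 g

n(CO2) = 51.60 mol
n(H2O) = (1/1) × 51.60 = 51.60 mol
mass = 51.60 × 18.02 = 929.8 g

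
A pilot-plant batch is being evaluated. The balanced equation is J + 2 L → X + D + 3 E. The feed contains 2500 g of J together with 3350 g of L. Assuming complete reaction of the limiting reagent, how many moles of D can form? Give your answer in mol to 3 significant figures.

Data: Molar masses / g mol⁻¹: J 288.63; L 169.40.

8.66 mol

n(J) = 2500 / 288.63 = 8.662 mol
n(L) = 3350 / 169.40 = 19.78 mol
n/ν for J = 8.662/1 = 8.662
n/ν for L = 19.78/2 = 9.890
Smallest n/ν is J → limiting reagent.
n(D) = (1/1) × 8.662 = 8.662 mol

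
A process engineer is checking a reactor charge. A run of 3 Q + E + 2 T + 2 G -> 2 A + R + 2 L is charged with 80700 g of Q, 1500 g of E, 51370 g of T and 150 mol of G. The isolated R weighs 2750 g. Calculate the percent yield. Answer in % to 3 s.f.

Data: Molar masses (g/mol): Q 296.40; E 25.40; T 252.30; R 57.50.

81.0 %

n(Q) = 80700 / 296.40 = 272.3 mol
n(E) = 1500 / 25.40 = 59.06 mol
n(T) = 51370 / 252.30 = 203.6 mol
n(G) = 150.0 mol
n/ν for Q = 272.3/3 = 90.77
n/ν for E = 59.06/1 = 59.06
n/ν for T = 203.6/2 = 101.8
n/ν for G = 150.0/2 = 75.00
Smallest n/ν is E → limiting reagent.
theoretical n(R) = (1/1) × 59.06 = 59.06 mol → 3396 g
% yield = 2750 / 3396 × 100 = 80.98 %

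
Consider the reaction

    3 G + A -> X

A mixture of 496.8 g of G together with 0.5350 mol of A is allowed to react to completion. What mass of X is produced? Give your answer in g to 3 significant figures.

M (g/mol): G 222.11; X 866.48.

n(G) = 496.8 / 222.11 = 2.237 mol
n(A) = 0.5350 mol
n/ν → G: 0.7457, A: 0.5350; A is limiting.
n(X) = (1/1) × 0.5350 = 0.5350 mol
mass = 0.5350 × 866.48 = 463.6 g

464 g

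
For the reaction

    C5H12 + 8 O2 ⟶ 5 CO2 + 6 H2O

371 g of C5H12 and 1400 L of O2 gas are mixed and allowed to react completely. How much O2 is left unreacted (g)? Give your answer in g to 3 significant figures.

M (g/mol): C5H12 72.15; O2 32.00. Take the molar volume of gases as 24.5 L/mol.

512 g

n(C5H12) = 371.0 / 72.15 = 5.142 mol
n(O2) = 1400 / 24.5 = 57.14 mol
n/ν → C5H12: 5.142, O2: 7.143; C5H12 is limiting.
O2 consumed = (8/1) × 5.142 = 41.14 mol
O2 remaining = 57.14 − 41.14 = 16.00 mol
mass = 16.00 × 32.00 = 512.0 g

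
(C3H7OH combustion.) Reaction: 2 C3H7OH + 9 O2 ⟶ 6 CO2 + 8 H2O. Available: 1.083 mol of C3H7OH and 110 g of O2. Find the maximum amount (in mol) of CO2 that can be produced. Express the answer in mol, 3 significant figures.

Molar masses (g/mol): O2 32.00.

n(C3H7OH) = 1.083 mol
n(O2) = 110.0 / 32.00 = 3.438 mol
n/ν for C3H7OH = 1.083/2 = 0.5415
n/ν for O2 = 3.438/9 = 0.3820
Smallest n/ν is O2 → limiting reagent.
n(CO2) = (6/9) × 3.438 = 2.292 mol

2.29 mol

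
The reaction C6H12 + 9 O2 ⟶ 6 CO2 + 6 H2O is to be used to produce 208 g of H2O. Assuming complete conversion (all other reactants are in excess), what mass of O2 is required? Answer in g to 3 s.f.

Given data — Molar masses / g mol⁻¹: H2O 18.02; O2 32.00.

554 g

n(H2O) = 208 / 18.02 = 11.54 mol
n(O2) = (9/6) × 11.54 = 17.31 mol
mass = 17.31 × 32.00 = 553.9 g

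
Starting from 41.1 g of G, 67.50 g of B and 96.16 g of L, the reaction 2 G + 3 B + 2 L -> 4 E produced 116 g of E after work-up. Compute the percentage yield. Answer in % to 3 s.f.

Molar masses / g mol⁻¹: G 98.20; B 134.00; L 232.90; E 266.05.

64.9 %

n(G) = 41.10 / 98.20 = 0.4185 mol
n(B) = 67.50 / 134.00 = 0.5037 mol
n(L) = 96.16 / 232.90 = 0.4129 mol
n/ν → G: 0.2093, B: 0.1679, L: 0.2065; B is limiting.
theoretical n(E) = (4/3) × 0.5037 = 0.6716 mol → 178.7 g
% yield = 116 / 178.7 × 100 = 64.91 %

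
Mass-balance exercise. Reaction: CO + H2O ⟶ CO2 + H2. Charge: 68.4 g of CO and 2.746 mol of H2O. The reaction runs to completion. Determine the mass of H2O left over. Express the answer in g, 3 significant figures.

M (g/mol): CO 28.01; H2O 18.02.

5.48 g

n(CO) = 68.40 / 28.01 = 2.442 mol
n(H2O) = 2.746 mol
n/ν for CO = 2.442/1 = 2.442
n/ν for H2O = 2.746/1 = 2.746
Smallest n/ν is CO → limiting reagent.
H2O consumed = (1/1) × 2.442 = 2.442 mol
H2O remaining = 2.746 − 2.442 = 0.3040 mol
mass = 0.3040 × 18.02 = 5.478 g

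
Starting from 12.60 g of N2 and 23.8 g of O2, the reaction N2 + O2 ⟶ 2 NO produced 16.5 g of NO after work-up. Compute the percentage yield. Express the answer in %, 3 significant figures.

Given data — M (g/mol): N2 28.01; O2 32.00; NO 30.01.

61.1 %

n(N2) = 12.60 / 28.01 = 0.4498 mol
n(O2) = 23.80 / 32.00 = 0.7438 mol
n/ν → N2: 0.4498, O2: 0.7438; N2 is limiting.
theoretical n(NO) = (2/1) × 0.4498 = 0.8996 mol → 27.00 g
% yield = 16.5 / 27.00 × 100 = 61.11 %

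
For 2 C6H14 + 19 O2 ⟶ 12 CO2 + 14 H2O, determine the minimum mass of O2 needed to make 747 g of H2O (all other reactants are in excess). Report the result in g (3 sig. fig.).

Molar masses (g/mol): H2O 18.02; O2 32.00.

n(H2O) = 747 / 18.02 = 41.45 mol
n(O2) = (19/14) × 41.45 = 56.25 mol
mass = 56.25 × 32.00 = 1800 g

1800 g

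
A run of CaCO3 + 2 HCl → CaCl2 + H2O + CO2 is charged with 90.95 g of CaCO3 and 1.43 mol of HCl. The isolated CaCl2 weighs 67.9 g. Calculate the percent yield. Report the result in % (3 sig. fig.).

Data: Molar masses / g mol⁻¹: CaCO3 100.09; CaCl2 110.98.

n(CaCO3) = 90.95 / 100.09 = 0.9087 mol
n(HCl) = 1.430 mol
n/ν for CaCO3 = 0.9087/1 = 0.9087
n/ν for HCl = 1.430/2 = 0.7150
Smallest n/ν is HCl → limiting reagent.
theoretical n(CaCl2) = (1/2) × 1.430 = 0.7150 mol → 79.35 g
% yield = 67.9 / 79.35 × 100 = 85.57 %

85.6 %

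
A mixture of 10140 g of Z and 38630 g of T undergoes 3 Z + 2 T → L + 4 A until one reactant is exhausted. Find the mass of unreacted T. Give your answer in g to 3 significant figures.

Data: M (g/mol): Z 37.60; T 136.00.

14200 g

n(Z) = 10140 / 37.60 = 269.7 mol
n(T) = 38630 / 136.00 = 284.0 mol
n/ν → Z: 89.90, T: 142.0; Z is limiting.
T consumed = (2/3) × 269.7 = 179.8 mol
T remaining = 284.0 − 179.8 = 104.2 mol
mass = 104.2 × 136.00 = 14170 g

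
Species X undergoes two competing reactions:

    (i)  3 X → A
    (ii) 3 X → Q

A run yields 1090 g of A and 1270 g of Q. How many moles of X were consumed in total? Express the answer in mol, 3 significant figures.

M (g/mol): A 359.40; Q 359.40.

n(A) = 1090 / 359.40 = 3.033 mol
n(Q) = 1270 / 359.40 = 3.534 mol
n(X) via (i) = (3/1)×3.033 = 9.099 mol
n(X) via (ii) = (3/1)×3.534 = 10.60 mol
total n(X) = 9.099 + 10.60 = 19.70 mol

19.7 mol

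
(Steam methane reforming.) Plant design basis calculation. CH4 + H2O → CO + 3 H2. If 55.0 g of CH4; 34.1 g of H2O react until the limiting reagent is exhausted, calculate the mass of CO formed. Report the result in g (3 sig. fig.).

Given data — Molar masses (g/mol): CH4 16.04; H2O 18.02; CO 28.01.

n(CH4) = 55.00 / 16.04 = 3.429 mol
n(H2O) = 34.10 / 18.02 = 1.892 mol
n/ν for CH4 = 3.429/1 = 3.429
n/ν for H2O = 1.892/1 = 1.892
Smallest n/ν is H2O → limiting reagent.
n(CO) = (1/1) × 1.892 = 1.892 mol
mass = 1.892 × 28.01 = 52.99 g

53.0 g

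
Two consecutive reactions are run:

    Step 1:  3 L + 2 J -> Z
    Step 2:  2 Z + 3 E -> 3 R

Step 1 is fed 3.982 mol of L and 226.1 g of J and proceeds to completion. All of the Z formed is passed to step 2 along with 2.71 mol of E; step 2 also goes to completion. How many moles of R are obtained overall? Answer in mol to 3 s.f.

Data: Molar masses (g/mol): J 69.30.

Step 1:
n(L) = 3.982 mol
n(J) = 226.1 / 69.30 = 3.263 mol
n/ν for L = 3.982/3 = 1.327
n/ν for J = 3.263/2 = 1.632
Smallest n/ν is L → limiting reagent.
n(Z) produced = (1/3) × 3.982 = 1.327 mol
Step 2:
n(Z) available = 1.327 mol
n(E) = 2.710 mol
n/ν for Z = 1.327/2 = 0.6635
n/ν for E = 2.710/3 = 0.9033
Smallest n/ν is Z → limiting reagent.
n(R) = (3/2) × 1.327 = 1.991 mol

1.99 mol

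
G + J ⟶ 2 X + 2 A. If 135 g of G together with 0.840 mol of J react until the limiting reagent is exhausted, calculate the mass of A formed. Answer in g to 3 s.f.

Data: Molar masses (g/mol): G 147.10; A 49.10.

82.5 g

n(G) = 135.0 / 147.10 = 0.9177 mol
n(J) = 0.8400 mol
n/ν for G = 0.9177/1 = 0.9177
n/ν for J = 0.8400/1 = 0.8400
Smallest n/ν is J → limiting reagent.
n(A) = (2/1) × 0.8400 = 1.680 mol
mass = 1.680 × 49.10 = 82.49 g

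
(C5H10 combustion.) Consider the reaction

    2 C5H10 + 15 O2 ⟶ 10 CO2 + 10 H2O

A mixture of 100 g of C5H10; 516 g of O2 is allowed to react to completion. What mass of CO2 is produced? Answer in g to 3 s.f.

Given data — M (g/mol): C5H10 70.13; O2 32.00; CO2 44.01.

n(C5H10) = 100.0 / 70.13 = 1.426 mol
n(O2) = 516.0 / 32.00 = 16.13 mol
n/ν for C5H10 = 1.426/2 = 0.7130
n/ν for O2 = 16.13/15 = 1.075
Smallest n/ν is C5H10 → limiting reagent.
n(CO2) = (10/2) × 1.426 = 7.130 mol
mass = 7.130 × 44.01 = 313.8 g

314 g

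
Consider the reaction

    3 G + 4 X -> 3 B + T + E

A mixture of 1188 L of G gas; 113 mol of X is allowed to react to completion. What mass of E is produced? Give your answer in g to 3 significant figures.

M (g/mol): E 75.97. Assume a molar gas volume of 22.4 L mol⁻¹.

n(G) = 1188 / 22.4 = 53.04 mol
n(X) = 113.0 mol
n/ν for G = 53.04/3 = 17.68
n/ν for X = 113.0/4 = 28.25
Smallest n/ν is G → limiting reagent.
n(E) = (1/3) × 53.04 = 17.68 mol
mass = 17.68 × 75.97 = 1343 g

1340 g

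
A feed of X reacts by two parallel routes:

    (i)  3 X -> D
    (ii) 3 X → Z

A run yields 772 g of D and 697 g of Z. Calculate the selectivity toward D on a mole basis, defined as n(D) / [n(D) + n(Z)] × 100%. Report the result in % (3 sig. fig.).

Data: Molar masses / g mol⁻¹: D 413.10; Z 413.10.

n(D) = 772 / 413.10 = 1.869 mol
n(Z) = 697 / 413.10 = 1.687 mol
selectivity = 1.869/(1.869+1.687) × 100 = 52.56 %

52.6 %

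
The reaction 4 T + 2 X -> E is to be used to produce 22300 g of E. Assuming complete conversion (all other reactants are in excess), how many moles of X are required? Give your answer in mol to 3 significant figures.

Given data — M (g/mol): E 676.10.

66.0 mol

n(E) = 22300 / 676.10 = 32.98 mol
n(X) = (2/1) × 32.98 = 65.96 mol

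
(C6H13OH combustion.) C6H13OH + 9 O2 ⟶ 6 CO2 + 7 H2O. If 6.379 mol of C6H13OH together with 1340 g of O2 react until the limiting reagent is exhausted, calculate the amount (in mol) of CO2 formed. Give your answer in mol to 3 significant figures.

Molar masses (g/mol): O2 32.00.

27.9 mol

n(C6H13OH) = 6.379 mol
n(O2) = 1340 / 32.00 = 41.88 mol
n/ν for C6H13OH = 6.379/1 = 6.379
n/ν for O2 = 41.88/9 = 4.653
Smallest n/ν is O2 → limiting reagent.
n(CO2) = (6/9) × 41.88 = 27.92 mol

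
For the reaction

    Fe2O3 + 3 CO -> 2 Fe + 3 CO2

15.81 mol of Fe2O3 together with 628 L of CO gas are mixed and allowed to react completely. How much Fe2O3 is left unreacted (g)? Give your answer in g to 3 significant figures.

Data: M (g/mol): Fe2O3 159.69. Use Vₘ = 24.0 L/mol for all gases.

1130 g

n(Fe2O3) = 15.81 mol
n(CO) = 628.0 / 24.0 = 26.17 mol
n/ν → Fe2O3: 15.81, CO: 8.723; CO is limiting.
Fe2O3 consumed = (1/3) × 26.17 = 8.723 mol
Fe2O3 remaining = 15.81 − 8.723 = 7.087 mol
mass = 7.087 × 159.69 = 1132 g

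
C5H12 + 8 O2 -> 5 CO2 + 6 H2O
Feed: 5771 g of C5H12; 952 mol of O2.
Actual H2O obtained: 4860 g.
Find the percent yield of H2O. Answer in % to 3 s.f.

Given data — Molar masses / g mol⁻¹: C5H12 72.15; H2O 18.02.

n(C5H12) = 5771 / 72.15 = 79.99 mol
n(O2) = 952.0 mol
n/ν → C5H12: 79.99, O2: 119.0; C5H12 is limiting.
theoretical n(H2O) = (6/1) × 79.99 = 479.9 mol → 8648 g
% yield = 4860 / 8648 × 100 = 56.20 %

56.2 %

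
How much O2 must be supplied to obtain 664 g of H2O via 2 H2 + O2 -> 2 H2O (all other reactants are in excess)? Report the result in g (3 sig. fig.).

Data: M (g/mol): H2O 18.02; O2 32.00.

n(H2O) = 664 / 18.02 = 36.85 mol
n(O2) = (1/2) × 36.85 = 18.43 mol
mass = 18.43 × 32.00 = 589.8 g

590 g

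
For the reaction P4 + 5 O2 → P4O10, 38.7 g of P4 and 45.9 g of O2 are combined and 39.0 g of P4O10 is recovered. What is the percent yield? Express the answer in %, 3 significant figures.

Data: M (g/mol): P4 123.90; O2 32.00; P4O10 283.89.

n(P4) = 38.70 / 123.90 = 0.3123 mol
n(O2) = 45.90 / 32.00 = 1.434 mol
n/ν → P4: 0.3123, O2: 0.2868; O2 is limiting.
theoretical n(P4O10) = (1/5) × 1.434 = 0.2868 mol → 81.42 g
% yield = 39.0 / 81.42 × 100 = 47.90 %

47.9 %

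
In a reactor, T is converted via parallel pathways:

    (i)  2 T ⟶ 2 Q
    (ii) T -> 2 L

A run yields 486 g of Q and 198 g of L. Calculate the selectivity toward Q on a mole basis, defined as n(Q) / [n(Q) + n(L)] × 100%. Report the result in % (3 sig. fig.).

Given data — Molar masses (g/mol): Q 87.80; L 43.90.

55.1 %

n(Q) = 486 / 87.80 = 5.535 mol
n(L) = 198 / 43.90 = 4.510 mol
selectivity = 5.535/(5.535+4.510) × 100 = 55.10 %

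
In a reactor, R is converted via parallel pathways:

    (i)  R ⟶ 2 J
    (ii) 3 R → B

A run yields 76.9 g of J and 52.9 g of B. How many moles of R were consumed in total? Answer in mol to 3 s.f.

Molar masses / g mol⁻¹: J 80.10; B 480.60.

n(J) = 76.9 / 80.10 = 0.9600 mol
n(B) = 52.9 / 480.60 = 0.1101 mol
n(R) via (i) = (1/2)×0.9600 = 0.4800 mol
n(R) via (ii) = (3/1)×0.1101 = 0.3303 mol
total n(R) = 0.4800 + 0.3303 = 0.8103 mol

0.810 mol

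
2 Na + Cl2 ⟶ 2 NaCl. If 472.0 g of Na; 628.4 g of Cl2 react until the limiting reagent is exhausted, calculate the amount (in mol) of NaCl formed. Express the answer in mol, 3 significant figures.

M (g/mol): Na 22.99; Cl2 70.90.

17.7 mol

n(Na) = 472.0 / 22.99 = 20.53 mol
n(Cl2) = 628.4 / 70.90 = 8.863 mol
n/ν for Na = 20.53/2 = 10.27
n/ν for Cl2 = 8.863/1 = 8.863
Smallest n/ν is Cl2 → limiting reagent.
n(NaCl) = (2/1) × 8.863 = 17.73 mol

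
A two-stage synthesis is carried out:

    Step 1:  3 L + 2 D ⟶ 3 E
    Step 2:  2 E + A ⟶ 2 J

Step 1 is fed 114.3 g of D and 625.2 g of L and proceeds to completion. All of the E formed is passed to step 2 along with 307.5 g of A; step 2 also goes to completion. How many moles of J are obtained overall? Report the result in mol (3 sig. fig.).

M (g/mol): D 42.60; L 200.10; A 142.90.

Step 1:
n(D) = 114.3 / 42.60 = 2.683 mol
n(L) = 625.2 / 200.10 = 3.124 mol
n/ν for D = 2.683/2 = 1.342
n/ν for L = 3.124/3 = 1.041
Smallest n/ν is L → limiting reagent.
n(E) produced = (3/3) × 3.124 = 3.124 mol
Step 2:
n(E) available = 3.124 mol
n(A) = 307.5 / 142.90 = 2.152 mol
n/ν for E = 3.124/2 = 1.562
n/ν for A = 2.152/1 = 2.152
Smallest n/ν is E → limiting reagent.
n(J) = (2/2) × 3.124 = 3.124 mol

3.12 mol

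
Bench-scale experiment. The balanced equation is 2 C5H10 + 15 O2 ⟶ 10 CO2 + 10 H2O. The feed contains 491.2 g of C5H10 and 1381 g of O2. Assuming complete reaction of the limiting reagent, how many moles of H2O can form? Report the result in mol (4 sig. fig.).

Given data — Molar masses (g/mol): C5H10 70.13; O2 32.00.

28.77 mol

n(C5H10) = 491.2 / 70.13 = 7.004 mol
n(O2) = 1381 / 32.00 = 43.16 mol
n/ν for C5H10 = 7.004/2 = 3.502
n/ν for O2 = 43.16/15 = 2.877
Smallest n/ν is O2 → limiting reagent.
n(H2O) = (10/15) × 43.16 = 28.77 mol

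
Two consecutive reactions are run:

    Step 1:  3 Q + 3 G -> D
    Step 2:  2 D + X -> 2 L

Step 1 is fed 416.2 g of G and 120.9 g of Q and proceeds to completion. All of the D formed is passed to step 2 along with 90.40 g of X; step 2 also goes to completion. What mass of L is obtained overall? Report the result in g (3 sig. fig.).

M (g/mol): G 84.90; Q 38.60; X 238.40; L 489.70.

Step 1:
n(G) = 416.2 / 84.90 = 4.902 mol
n(Q) = 120.9 / 38.60 = 3.132 mol
n/ν → G: 1.634, Q: 1.044; Q is limiting.
n(D) produced = (1/3) × 3.132 = 1.044 mol
Step 2:
n(D) available = 1.044 mol
n(X) = 90.40 / 238.40 = 0.3792 mol
n/ν → D: 0.5220, X: 0.3792; X is limiting.
n(L) = (2/1) × 0.3792 = 0.7584 mol
mass = 0.7584 × 489.70 = 371.4 g

371 g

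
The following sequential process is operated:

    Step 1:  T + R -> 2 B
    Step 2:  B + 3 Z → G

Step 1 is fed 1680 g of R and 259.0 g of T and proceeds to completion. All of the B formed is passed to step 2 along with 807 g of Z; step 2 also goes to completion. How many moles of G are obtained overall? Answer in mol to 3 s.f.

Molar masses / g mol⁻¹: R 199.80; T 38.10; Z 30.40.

8.85 mol

Step 1:
n(R) = 1680 / 199.80 = 8.408 mol
n(T) = 259.0 / 38.10 = 6.798 mol
n/ν → R: 8.408, T: 6.798; T is limiting.
n(B) produced = (2/1) × 6.798 = 13.60 mol
Step 2:
n(B) available = 13.60 mol
n(Z) = 807.0 / 30.40 = 26.55 mol
n/ν → B: 13.60, Z: 8.850; Z is limiting.
n(G) = (1/3) × 26.55 = 8.850 mol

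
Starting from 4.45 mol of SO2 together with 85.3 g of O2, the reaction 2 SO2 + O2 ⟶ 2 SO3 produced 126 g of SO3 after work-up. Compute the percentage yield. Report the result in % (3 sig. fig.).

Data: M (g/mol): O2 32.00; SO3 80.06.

n(SO2) = 4.450 mol
n(O2) = 85.30 / 32.00 = 2.666 mol
n/ν → SO2: 2.225, O2: 2.666; SO2 is limiting.
theoretical n(SO3) = (2/2) × 4.450 = 4.450 mol → 356.3 g
% yield = 126 / 356.3 × 100 = 35.36 %

35.4 %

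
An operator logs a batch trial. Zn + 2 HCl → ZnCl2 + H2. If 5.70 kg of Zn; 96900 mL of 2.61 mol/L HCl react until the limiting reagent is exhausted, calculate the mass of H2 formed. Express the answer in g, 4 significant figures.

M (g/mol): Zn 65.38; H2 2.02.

n(Zn) = 5.700×1000 / 65.38 = 87.18 mol
n(HCl) = 2.61 × 96900/1000 = 252.9 mol
n/ν for Zn = 87.18/1 = 87.18
n/ν for HCl = 252.9/2 = 126.5
Smallest n/ν is Zn → limiting reagent.
n(H2) = (1/1) × 87.18 = 87.18 mol
mass = 87.18 × 2.02 = 176.1 g

176.1 g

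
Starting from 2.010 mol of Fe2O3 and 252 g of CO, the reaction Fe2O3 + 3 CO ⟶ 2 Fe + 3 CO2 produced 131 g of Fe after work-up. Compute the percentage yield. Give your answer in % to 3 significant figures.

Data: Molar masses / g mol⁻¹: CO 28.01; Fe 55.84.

58.4 %

n(Fe2O3) = 2.010 mol
n(CO) = 252.0 / 28.01 = 8.997 mol
n/ν for Fe2O3 = 2.010/1 = 2.010
n/ν for CO = 8.997/3 = 2.999
Smallest n/ν is Fe2O3 → limiting reagent.
theoretical n(Fe) = (2/1) × 2.010 = 4.020 mol → 224.5 g
% yield = 131 / 224.5 × 100 = 58.35 %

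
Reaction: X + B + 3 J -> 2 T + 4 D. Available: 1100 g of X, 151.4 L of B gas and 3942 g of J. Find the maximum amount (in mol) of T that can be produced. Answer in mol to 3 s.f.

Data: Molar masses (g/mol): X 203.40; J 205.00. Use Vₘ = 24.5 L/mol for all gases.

10.8 mol

n(X) = 1100 / 203.40 = 5.408 mol
n(B) = 151.4 / 24.5 = 6.180 mol
n(J) = 3942 / 205.00 = 19.23 mol
n/ν for X = 5.408/1 = 5.408
n/ν for B = 6.180/1 = 6.180
n/ν for J = 19.23/3 = 6.410
Smallest n/ν is X → limiting reagent.
n(T) = (2/1) × 5.408 = 10.82 mol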